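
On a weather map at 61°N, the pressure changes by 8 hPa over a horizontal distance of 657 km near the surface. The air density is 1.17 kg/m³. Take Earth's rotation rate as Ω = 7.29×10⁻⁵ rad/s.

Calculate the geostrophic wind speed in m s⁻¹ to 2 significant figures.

8.2 m s⁻¹

Coriolis parameter at 61°N:
f = 2Ω sin φ = 2 × 7.29×10⁻⁵ × sin 61° = 1.28×10⁻⁴ s⁻¹
Pressure gradient: |∂P/∂n| = 800 Pa / 657000 m = 1.22×10⁻³ Pa/m
Geostrophic balance (pressure-gradient force = Coriolis force):
V_g = (1/(fρ)) |∂P/∂n| = 1.22×10⁻³ / (1.28×10⁻⁴ × 1.17) = 8.16 m/s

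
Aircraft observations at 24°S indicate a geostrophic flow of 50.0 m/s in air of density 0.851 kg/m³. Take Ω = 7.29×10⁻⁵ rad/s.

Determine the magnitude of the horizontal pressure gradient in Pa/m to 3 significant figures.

Coriolis parameter at 24°S:
f = 2Ω sin φ = 2 × 7.29×10⁻⁵ × sin 24° = 5.93×10⁻⁵ s⁻¹
Geostrophic balance rearranged: |∂P/∂n| = f ρ V_g
|∂P/∂n| = 5.93×10⁻⁵ × 0.851 × 50.0 = 2.52×10⁻³ Pa/m

2.52×10⁻³ Pa/m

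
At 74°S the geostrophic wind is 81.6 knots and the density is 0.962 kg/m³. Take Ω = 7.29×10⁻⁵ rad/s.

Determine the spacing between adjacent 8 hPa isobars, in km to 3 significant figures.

Coriolis parameter at 74°S:
f = 2Ω sin φ = 2 × 7.29×10⁻⁵ × sin 74° = 1.40×10⁻⁴ s⁻¹
Wind speed in SI: 81.6 knots = 42.0 m/s
Geostrophic balance rearranged: |∂P/∂n| = f ρ V_g
|∂P/∂n| = 1.40×10⁻⁴ × 0.962 × 42.0 = 5.66×10⁻³ Pa/m
Isobar spacing: Δn = ΔP/|∂P/∂n| = 800 Pa / 5.66×10⁻³ Pa/m = 141347 m ≈ 141 km

141 km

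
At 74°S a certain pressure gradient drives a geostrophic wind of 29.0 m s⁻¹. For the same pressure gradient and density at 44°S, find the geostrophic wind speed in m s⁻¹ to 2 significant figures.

40 m s⁻¹

With the same pressure gradient and density, V_g ∝ 1/f ∝ 1/sin φ.
V₂ = V₁ · sin φ₁ / sin φ₂ = 29.0 × sin 74° / sin 44°
V₂ = 29.0 × 0.9613/0.6947 = 40 m s⁻¹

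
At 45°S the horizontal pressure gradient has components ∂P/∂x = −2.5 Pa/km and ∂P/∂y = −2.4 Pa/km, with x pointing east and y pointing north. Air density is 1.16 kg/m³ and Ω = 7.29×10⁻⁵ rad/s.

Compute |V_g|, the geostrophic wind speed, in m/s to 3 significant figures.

29.0 m/s

Coriolis parameter at 45°S:
f = 2Ω sin φ = 2 × 7.29×10⁻⁵ × sin 45° = 1.03×10⁻⁴ s⁻¹
In the Southern Hemisphere f is negative: f = −1.03×10⁻⁴ s⁻¹.
Component geostrophic relations (x east, y north):
u_g = −(1/(fρ)) ∂P/∂y,  v_g = (1/(fρ)) ∂P/∂x
u_g = −(−2.4×10⁻³)/(−1.03×10⁻⁴ × 1.16) = −20.1 m/s;  v_g = (−2.5×10⁻³)/(−1.03×10⁻⁴ × 1.16) = 20.9 m/s
|V_g| = √(u_g² + v_g²) = 29.0 m/s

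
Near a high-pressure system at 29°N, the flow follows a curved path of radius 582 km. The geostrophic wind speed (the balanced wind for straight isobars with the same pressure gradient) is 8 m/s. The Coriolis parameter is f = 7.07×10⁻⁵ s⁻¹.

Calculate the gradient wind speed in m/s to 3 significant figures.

10.9 m/s

Around a high, pressure-gradient force acts outward with centrifugal, so Coriolis balances both:
fV = (1/ρ)|∂P/∂n| + V²/R  →  V² − fR·V + fR·V_g = 0
With fR = 7.07×10⁻⁵ × 582×10³ m = 41.1 m/s:
V = [fR − √((fR)² − 4 fR V_g)]/2 = [41.1 − √(41.1² − 4×41.1×8)]/2 = 10.9 m/s
Supergeostrophic (V > V_g = 8 m/s), as expected around a high.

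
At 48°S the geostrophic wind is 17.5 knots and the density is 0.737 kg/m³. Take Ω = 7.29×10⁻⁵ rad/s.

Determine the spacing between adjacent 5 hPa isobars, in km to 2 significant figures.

Coriolis parameter at 48°S:
f = 2Ω sin φ = 2 × 7.29×10⁻⁵ × sin 48° = 1.08×10⁻⁴ s⁻¹
Wind speed in SI: 17.5 knots = 9.00 m/s
Geostrophic balance rearranged: |∂P/∂n| = f ρ V_g
|∂P/∂n| = 1.08×10⁻⁴ × 0.737 × 9.00 = 7.19×10⁻⁴ Pa/m
Isobar spacing: Δn = ΔP/|∂P/∂n| = 500 Pa / 7.19×10⁻⁴ Pa/m = 695497 m ≈ 700 km

700 km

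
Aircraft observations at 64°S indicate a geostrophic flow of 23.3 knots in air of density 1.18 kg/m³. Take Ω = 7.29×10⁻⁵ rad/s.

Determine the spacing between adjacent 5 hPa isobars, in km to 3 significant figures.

270 km

Coriolis parameter at 64°S:
f = 2Ω sin φ = 2 × 7.29×10⁻⁵ × sin 64° = 1.31×10⁻⁴ s⁻¹
Wind speed in SI: 23.3 knots = 12.0 m/s
Geostrophic balance rearranged: |∂P/∂n| = f ρ V_g
|∂P/∂n| = 1.31×10⁻⁴ × 1.18 × 12.0 = 1.85×10⁻³ Pa/m
Isobar spacing: Δn = ΔP/|∂P/∂n| = 500 Pa / 1.85×10⁻³ Pa/m = 269759 m ≈ 270 km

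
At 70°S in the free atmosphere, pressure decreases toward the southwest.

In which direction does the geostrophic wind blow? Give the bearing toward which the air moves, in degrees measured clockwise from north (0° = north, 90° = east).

The pressure-gradient force points toward the southwest (bearing 225°).
Geostrophic balance: in the Southern Hemisphere the Coriolis force deflects motion to the left, so the geostrophic wind blows 90° to the left of the pressure-gradient force (low pressure on the right).
Rotating 225° by 90° counterclockwise gives 135° — the wind blows toward the southeast.

135°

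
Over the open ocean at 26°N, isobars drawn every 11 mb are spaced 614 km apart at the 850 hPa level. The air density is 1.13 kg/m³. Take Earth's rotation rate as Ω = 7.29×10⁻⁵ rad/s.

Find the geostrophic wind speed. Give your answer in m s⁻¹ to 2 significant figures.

Coriolis parameter at 26°N:
f = 2Ω sin φ = 2 × 7.29×10⁻⁵ × sin 26° = 6.39×10⁻⁵ s⁻¹
Pressure gradient: |∂P/∂n| = 1100 Pa / 614000 m = 1.79×10⁻³ Pa/m
Geostrophic balance (pressure-gradient force = Coriolis force):
V_g = (1/(fρ)) |∂P/∂n| = 1.79×10⁻³ / (6.39×10⁻⁵ × 1.13) = 24.8 m/s

25 m s⁻¹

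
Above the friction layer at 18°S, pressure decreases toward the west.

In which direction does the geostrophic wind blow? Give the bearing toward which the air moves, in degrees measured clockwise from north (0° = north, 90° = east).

The pressure-gradient force points toward the west (bearing 270°).
Geostrophic balance: in the Southern Hemisphere the Coriolis force deflects motion to the left, so the geostrophic wind blows 90° to the left of the pressure-gradient force (low pressure on the right).
Rotating 270° by 90° counterclockwise gives 180° — the wind blows toward the south.

180°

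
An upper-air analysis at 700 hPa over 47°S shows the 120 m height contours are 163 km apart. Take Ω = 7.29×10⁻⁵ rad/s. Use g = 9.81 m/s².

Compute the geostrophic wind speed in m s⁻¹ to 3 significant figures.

67.7 m s⁻¹

Coriolis parameter at 47°S:
f = 2Ω sin φ = 2 × 7.29×10⁻⁵ × sin 47° = 1.07×10⁻⁴ s⁻¹
Height gradient: |∂Z/∂n| = 120 m / 163000 m = 7.36×10⁻⁴
On a pressure surface, geostrophic balance gives V_g = (g/f)|∂Z/∂n|:
V_g = 9.81 × 7.36×10⁻⁴ / 1.07×10⁻⁴ = 67.7 m/s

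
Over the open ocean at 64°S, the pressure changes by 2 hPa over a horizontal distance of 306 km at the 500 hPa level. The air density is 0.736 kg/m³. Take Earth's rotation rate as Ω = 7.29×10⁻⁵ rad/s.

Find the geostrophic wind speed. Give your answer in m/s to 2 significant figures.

Coriolis parameter at 64°S:
f = 2Ω sin φ = 2 × 7.29×10⁻⁵ × sin 64° = 1.31×10⁻⁴ s⁻¹
Pressure gradient: |∂P/∂n| = 200 Pa / 306000 m = 6.54×10⁻⁴ Pa/m
Geostrophic balance (pressure-gradient force = Coriolis force):
V_g = (1/(fρ)) |∂P/∂n| = 6.54×10⁻⁴ / (1.31×10⁻⁴ × 0.736) = 6.78 m/s

6.8 m/s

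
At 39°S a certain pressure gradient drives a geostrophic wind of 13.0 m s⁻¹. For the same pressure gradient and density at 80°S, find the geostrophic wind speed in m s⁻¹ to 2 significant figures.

With the same pressure gradient and density, V_g ∝ 1/f ∝ 1/sin φ.
V₂ = V₁ · sin φ₁ / sin φ₂ = 13.0 × sin 39° / sin 80°
V₂ = 13.0 × 0.6293/0.9848 = 8.3 m s⁻¹

8.3 m s⁻¹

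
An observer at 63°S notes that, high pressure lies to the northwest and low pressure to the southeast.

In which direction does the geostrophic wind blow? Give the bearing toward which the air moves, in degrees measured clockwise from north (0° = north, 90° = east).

045°

The pressure-gradient force points toward the southeast (bearing 135°).
Geostrophic balance: in the Southern Hemisphere the Coriolis force deflects motion to the left, so the geostrophic wind blows 90° to the left of the pressure-gradient force (low pressure on the right).
Rotating 135° by 90° counterclockwise gives 045° — the wind blows toward the northeast.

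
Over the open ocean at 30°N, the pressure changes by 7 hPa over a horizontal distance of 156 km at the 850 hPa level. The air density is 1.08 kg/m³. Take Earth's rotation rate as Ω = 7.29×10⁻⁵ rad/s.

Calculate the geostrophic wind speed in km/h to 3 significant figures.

Coriolis parameter at 30°N:
f = 2Ω sin φ = 2 × 7.29×10⁻⁵ × sin 30° = 7.29×10⁻⁵ s⁻¹
Pressure gradient: |∂P/∂n| = 700 Pa / 156000 m = 4.49×10⁻³ Pa/m
Geostrophic balance (pressure-gradient force = Coriolis force):
V_g = (1/(fρ)) |∂P/∂n| = 4.49×10⁻³ / (7.29×10⁻⁵ × 1.08) = 57.0 m/s
Converting: 57.0 m/s × 3.6 = 205 km/h

205 km/h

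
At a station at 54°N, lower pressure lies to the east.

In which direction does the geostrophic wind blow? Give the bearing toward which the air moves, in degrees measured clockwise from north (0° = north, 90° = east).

The pressure-gradient force points toward the east (bearing 090°).
Geostrophic balance: in the Northern Hemisphere the Coriolis force deflects motion to the right, so the geostrophic wind blows 90° to the right of the pressure-gradient force (low pressure on the left).
Rotating 090° by 90° clockwise gives 180° — the wind blows toward the south.

180°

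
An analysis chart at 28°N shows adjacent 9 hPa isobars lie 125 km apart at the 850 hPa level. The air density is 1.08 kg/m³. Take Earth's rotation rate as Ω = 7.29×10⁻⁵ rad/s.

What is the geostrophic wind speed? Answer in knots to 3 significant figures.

189 knots

Coriolis parameter at 28°N:
f = 2Ω sin φ = 2 × 7.29×10⁻⁵ × sin 28° = 6.84×10⁻⁵ s⁻¹
Pressure gradient: |∂P/∂n| = 900 Pa / 125000 m = 7.20×10⁻³ Pa/m
Geostrophic balance (pressure-gradient force = Coriolis force):
V_g = (1/(fρ)) |∂P/∂n| = 7.20×10⁻³ / (6.84×10⁻⁵ × 1.08) = 97.4 m/s
Converting: 97.4 m/s × 1.944 = 189 knots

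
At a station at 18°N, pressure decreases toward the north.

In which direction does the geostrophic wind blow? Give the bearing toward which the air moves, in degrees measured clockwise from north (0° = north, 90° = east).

The pressure-gradient force points toward the north (bearing 000°).
Geostrophic balance: in the Northern Hemisphere the Coriolis force deflects motion to the right, so the geostrophic wind blows 90° to the right of the pressure-gradient force (low pressure on the left).
Rotating 000° by 90° clockwise gives 090° — the wind blows toward the east.

090°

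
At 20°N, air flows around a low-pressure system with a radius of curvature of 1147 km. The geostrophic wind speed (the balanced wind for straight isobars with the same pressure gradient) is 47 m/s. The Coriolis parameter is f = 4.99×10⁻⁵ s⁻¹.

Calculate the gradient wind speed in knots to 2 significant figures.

60 knots

Around a low, centrifugal force acts outward with Coriolis, so pressure-gradient force balances both:
(1/ρ)|∂P/∂n| = fV + V²/R  →  V² + fR·V − fR·V_g = 0
With fR = 4.99×10⁻⁵ × 1147×10³ m = 57.2 m/s:
V = [−fR + √((fR)² + 4 fR V_g)]/2 = [−57.2 + √(57.2² + 4×57.2×47)]/2 = 30.6 m/s
Subgeostrophic (V < V_g = 47 m/s), as expected around a low.
Converting: 30.6 m/s × 1.944 = 60 knots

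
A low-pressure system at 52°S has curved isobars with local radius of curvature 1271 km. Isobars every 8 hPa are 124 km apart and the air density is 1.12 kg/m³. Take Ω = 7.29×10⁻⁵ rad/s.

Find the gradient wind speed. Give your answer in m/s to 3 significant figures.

Coriolis parameter at 52°S:
f = 2Ω sin φ = 2 × 7.29×10⁻⁵ × sin 52° = 1.15×10⁻⁴ s⁻¹
Pressure gradient: |∂P/∂n| = 800 Pa / 124000 m = 6.45×10⁻³ Pa/m
Geostrophic speed: V_g = |∂P/∂n|/(fρ) = 6.45×10⁻³/(1.15×10⁻⁴ × 1.12) = 50.1 m/s
Around a low, centrifugal force acts outward with Coriolis, so pressure-gradient force balances both:
(1/ρ)|∂P/∂n| = fV + V²/R  →  V² + fR·V − fR·V_g = 0
With fR = 1.15×10⁻⁴ × 1271×10³ m = 146 m/s:
V = [−fR + √((fR)² + 4 fR V_g)]/2 = [−146 + √(146² + 4×146×50.1)]/2 = 39.5 m/s
Subgeostrophic (V < V_g = 50.1 m/s), as expected around a low.

39.5 m/s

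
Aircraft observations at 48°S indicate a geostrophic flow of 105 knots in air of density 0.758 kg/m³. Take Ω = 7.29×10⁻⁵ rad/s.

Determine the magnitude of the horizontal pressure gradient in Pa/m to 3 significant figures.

Coriolis parameter at 48°S:
f = 2Ω sin φ = 2 × 7.29×10⁻⁵ × sin 48° = 1.08×10⁻⁴ s⁻¹
Wind speed in SI: 105 knots = 54.0 m/s
Geostrophic balance rearranged: |∂P/∂n| = f ρ V_g
|∂P/∂n| = 1.08×10⁻⁴ × 0.758 × 54.0 = 4.44×10⁻³ Pa/m

4.44×10⁻³ Pa/m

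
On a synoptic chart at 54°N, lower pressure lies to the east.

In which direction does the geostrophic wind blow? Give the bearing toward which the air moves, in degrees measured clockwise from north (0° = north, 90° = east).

180°

The pressure-gradient force points toward the east (bearing 090°).
Geostrophic balance: in the Northern Hemisphere the Coriolis force deflects motion to the right, so the geostrophic wind blows 90° to the right of the pressure-gradient force (low pressure on the left).
Rotating 090° by 90° clockwise gives 180° — the wind blows toward the south.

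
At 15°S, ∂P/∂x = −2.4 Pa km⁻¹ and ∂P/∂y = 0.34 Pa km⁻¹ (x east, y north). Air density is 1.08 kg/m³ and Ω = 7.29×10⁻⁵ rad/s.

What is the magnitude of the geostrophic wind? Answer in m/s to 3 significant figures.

59.5 m/s

Coriolis parameter at 15°S:
f = 2Ω sin φ = 2 × 7.29×10⁻⁵ × sin 15° = 3.77×10⁻⁵ s⁻¹
In the Southern Hemisphere f is negative: f = −3.77×10⁻⁵ s⁻¹.
Component geostrophic relations (x east, y north):
u_g = −(1/(fρ)) ∂P/∂y,  v_g = (1/(fρ)) ∂P/∂x
u_g = −(0.34×10⁻³)/(−3.77×10⁻⁵ × 1.08) = 8.34 m/s;  v_g = (−2.4×10⁻³)/(−3.77×10⁻⁵ × 1.08) = 58.9 m/s
|V_g| = √(u_g² + v_g²) = 59.5 m/s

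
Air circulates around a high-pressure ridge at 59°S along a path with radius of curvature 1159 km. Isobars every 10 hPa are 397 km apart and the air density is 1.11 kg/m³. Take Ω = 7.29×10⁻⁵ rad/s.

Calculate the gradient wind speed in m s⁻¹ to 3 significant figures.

21.3 m s⁻¹

Coriolis parameter at 59°S:
f = 2Ω sin φ = 2 × 7.29×10⁻⁵ × sin 59° = 1.25×10⁻⁴ s⁻¹
Pressure gradient: |∂P/∂n| = 1000 Pa / 397000 m = 2.52×10⁻³ Pa/m
Geostrophic speed: V_g = |∂P/∂n|/(fρ) = 2.52×10⁻³/(1.25×10⁻⁴ × 1.11) = 18.2 m/s
Around a high, pressure-gradient force acts outward with centrifugal, so Coriolis balances both:
fV = (1/ρ)|∂P/∂n| + V²/R  →  V² − fR·V + fR·V_g = 0
With fR = 1.25×10⁻⁴ × 1159×10³ m = 145 m/s:
V = [fR − √((fR)² − 4 fR V_g)]/2 = [145 − √(145² − 4×145×18.2)]/2 = 21.3 m/s
Supergeostrophic (V > V_g = 18.2 m/s), as expected around a high.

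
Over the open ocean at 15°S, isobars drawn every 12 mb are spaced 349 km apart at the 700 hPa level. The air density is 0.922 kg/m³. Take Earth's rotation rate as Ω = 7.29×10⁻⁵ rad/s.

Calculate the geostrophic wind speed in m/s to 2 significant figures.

Coriolis parameter at 15°S:
f = 2Ω sin φ = 2 × 7.29×10⁻⁵ × sin 15° = 3.77×10⁻⁵ s⁻¹
Pressure gradient: |∂P/∂n| = 1200 Pa / 349000 m = 3.44×10⁻³ Pa/m
Geostrophic balance (pressure-gradient force = Coriolis force):
V_g = (1/(fρ)) |∂P/∂n| = 3.44×10⁻³ / (3.77×10⁻⁵ × 0.922) = 98.8 m/s

99 m/s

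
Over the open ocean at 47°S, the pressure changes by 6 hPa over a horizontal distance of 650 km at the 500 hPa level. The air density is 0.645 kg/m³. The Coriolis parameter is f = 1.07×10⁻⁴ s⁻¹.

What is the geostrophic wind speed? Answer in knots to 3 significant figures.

Pressure gradient: |∂P/∂n| = 600 Pa / 650000 m = 9.23×10⁻⁴ Pa/m
Geostrophic balance (pressure-gradient force = Coriolis force):
V_g = (1/(fρ)) |∂P/∂n| = 9.23×10⁻⁴ / (1.07×10⁻⁴ × 0.645) = 13.4 m/s
Converting: 13.4 m/s × 1.944 = 26.0 knots

26.0 knots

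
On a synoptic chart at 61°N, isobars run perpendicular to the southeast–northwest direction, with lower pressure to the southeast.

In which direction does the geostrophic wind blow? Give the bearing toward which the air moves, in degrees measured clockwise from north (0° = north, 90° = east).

225°

The pressure-gradient force points toward the southeast (bearing 135°).
Geostrophic balance: in the Northern Hemisphere the Coriolis force deflects motion to the right, so the geostrophic wind blows 90° to the right of the pressure-gradient force (low pressure on the left).
Rotating 135° by 90° clockwise gives 225° — the wind blows toward the southwest.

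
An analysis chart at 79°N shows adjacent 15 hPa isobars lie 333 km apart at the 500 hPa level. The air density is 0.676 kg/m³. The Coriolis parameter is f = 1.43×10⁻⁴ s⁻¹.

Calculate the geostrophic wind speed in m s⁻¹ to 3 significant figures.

46.6 m s⁻¹

Pressure gradient: |∂P/∂n| = 1500 Pa / 333000 m = 4.50×10⁻³ Pa/m
Geostrophic balance (pressure-gradient force = Coriolis force):
V_g = (1/(fρ)) |∂P/∂n| = 4.50×10⁻³ / (1.43×10⁻⁴ × 0.676) = 46.6 m/s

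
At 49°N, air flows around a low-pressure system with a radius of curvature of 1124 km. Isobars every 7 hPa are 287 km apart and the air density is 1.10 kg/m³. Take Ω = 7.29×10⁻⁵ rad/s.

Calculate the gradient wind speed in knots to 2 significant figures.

Coriolis parameter at 49°N:
f = 2Ω sin φ = 2 × 7.29×10⁻⁵ × sin 49° = 1.10×10⁻⁴ s⁻¹
Pressure gradient: |∂P/∂n| = 700 Pa / 287000 m = 2.44×10⁻³ Pa/m
Geostrophic speed: V_g = |∂P/∂n|/(fρ) = 2.44×10⁻³/(1.10×10⁻⁴ × 1.10) = 20.2 m/s
Around a low, centrifugal force acts outward with Coriolis, so pressure-gradient force balances both:
(1/ρ)|∂P/∂n| = fV + V²/R  →  V² + fR·V − fR·V_g = 0
With fR = 1.10×10⁻⁴ × 1124×10³ m = 124 m/s:
V = [−fR + √((fR)² + 4 fR V_g)]/2 = [−124 + √(124² + 4×124×20.2)]/2 = 17.6 m/s
Subgeostrophic (V < V_g = 20.2 m/s), as expected around a low.
Converting: 17.6 m/s × 1.944 = 34 knots

34 knots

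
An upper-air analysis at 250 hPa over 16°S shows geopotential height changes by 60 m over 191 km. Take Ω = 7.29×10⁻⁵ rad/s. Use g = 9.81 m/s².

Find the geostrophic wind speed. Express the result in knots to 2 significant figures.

150 knots

Coriolis parameter at 16°S:
f = 2Ω sin φ = 2 × 7.29×10⁻⁵ × sin 16° = 4.02×10⁻⁵ s⁻¹
Height gradient: |∂Z/∂n| = 60 m / 191000 m = 3.14×10⁻⁴
On a pressure surface, geostrophic balance gives V_g = (g/f)|∂Z/∂n|:
V_g = 9.81 × 3.14×10⁻⁴ / 4.02×10⁻⁵ = 76.7 m/s
Converting: 76.7 m/s × 1.944 = 150 knots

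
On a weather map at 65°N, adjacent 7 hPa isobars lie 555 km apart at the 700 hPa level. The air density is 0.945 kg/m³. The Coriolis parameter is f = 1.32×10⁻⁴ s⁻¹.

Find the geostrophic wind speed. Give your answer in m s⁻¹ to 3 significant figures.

10.1 m s⁻¹

Pressure gradient: |∂P/∂n| = 700 Pa / 555000 m = 1.26×10⁻³ Pa/m
Geostrophic balance (pressure-gradient force = Coriolis force):
V_g = (1/(fρ)) |∂P/∂n| = 1.26×10⁻³ / (1.32×10⁻⁴ × 0.945) = 10.1 m/s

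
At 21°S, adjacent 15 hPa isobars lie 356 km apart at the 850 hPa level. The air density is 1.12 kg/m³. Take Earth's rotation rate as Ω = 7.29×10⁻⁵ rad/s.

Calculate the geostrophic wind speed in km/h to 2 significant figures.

260 km/h

Coriolis parameter at 21°S:
f = 2Ω sin φ = 2 × 7.29×10⁻⁵ × sin 21° = 5.23×10⁻⁵ s⁻¹
Pressure gradient: |∂P/∂n| = 1500 Pa / 356000 m = 4.21×10⁻³ Pa/m
Geostrophic balance (pressure-gradient force = Coriolis force):
V_g = (1/(fρ)) |∂P/∂n| = 4.21×10⁻³ / (5.23×10⁻⁵ × 1.12) = 72.0 m/s
Converting: 72.0 m/s × 3.6 = 260 km/h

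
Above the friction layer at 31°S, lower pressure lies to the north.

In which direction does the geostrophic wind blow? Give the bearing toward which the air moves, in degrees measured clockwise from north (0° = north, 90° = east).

The pressure-gradient force points toward the north (bearing 000°).
Geostrophic balance: in the Southern Hemisphere the Coriolis force deflects motion to the left, so the geostrophic wind blows 90° to the left of the pressure-gradient force (low pressure on the right).
Rotating 000° by 90° counterclockwise gives 270° — the wind blows toward the west.

270°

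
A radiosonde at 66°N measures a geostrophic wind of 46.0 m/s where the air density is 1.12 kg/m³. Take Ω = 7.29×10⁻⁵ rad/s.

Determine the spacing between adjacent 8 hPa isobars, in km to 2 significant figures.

120 km

Coriolis parameter at 66°N:
f = 2Ω sin φ = 2 × 7.29×10⁻⁵ × sin 66° = 1.33×10⁻⁴ s⁻¹
Geostrophic balance rearranged: |∂P/∂n| = f ρ V_g
|∂P/∂n| = 1.33×10⁻⁴ × 1.12 × 46.0 = 6.86×10⁻³ Pa/m
Isobar spacing: Δn = ΔP/|∂P/∂n| = 800 Pa / 6.86×10⁻³ Pa/m = 116581 m ≈ 120 km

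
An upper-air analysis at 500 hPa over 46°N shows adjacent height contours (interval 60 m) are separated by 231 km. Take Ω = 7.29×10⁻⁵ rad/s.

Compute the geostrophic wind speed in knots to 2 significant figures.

47 knots

Coriolis parameter at 46°N:
f = 2Ω sin φ = 2 × 7.29×10⁻⁵ × sin 46° = 1.05×10⁻⁴ s⁻¹
Height gradient: |∂Z/∂n| = 60 m / 231000 m = 2.60×10⁻⁴
On a pressure surface, geostrophic balance gives V_g = (g/f)|∂Z/∂n|:
V_g = 9.81 × 2.60×10⁻⁴ / 1.05×10⁻⁴ = 24.3 m/s
Converting: 24.3 m/s × 1.944 = 47 knots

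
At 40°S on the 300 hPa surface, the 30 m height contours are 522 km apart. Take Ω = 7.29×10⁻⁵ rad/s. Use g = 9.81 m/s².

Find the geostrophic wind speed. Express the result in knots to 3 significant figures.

11.7 knots

Coriolis parameter at 40°S:
f = 2Ω sin φ = 2 × 7.29×10⁻⁵ × sin 40° = 9.37×10⁻⁵ s⁻¹
Height gradient: |∂Z/∂n| = 30 m / 522000 m = 5.75×10⁻⁵
On a pressure surface, geostrophic balance gives V_g = (g/f)|∂Z/∂n|:
V_g = 9.81 × 5.75×10⁻⁵ / 9.37×10⁻⁵ = 6.02 m/s
Converting: 6.02 m/s × 1.944 = 11.7 knots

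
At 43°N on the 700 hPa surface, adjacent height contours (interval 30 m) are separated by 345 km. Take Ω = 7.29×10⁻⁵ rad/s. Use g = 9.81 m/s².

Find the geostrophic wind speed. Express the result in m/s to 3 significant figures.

8.58 m/s

Coriolis parameter at 43°N:
f = 2Ω sin φ = 2 × 7.29×10⁻⁵ × sin 43° = 9.94×10⁻⁵ s⁻¹
Height gradient: |∂Z/∂n| = 30 m / 345000 m = 8.70×10⁻⁵
On a pressure surface, geostrophic balance gives V_g = (g/f)|∂Z/∂n|:
V_g = 9.81 × 8.70×10⁻⁵ / 9.94×10⁻⁵ = 8.58 m/s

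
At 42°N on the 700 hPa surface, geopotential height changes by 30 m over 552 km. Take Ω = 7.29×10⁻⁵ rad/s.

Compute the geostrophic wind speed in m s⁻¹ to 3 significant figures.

5.46 m s⁻¹

Coriolis parameter at 42°N:
f = 2Ω sin φ = 2 × 7.29×10⁻⁵ × sin 42° = 9.76×10⁻⁵ s⁻¹
Height gradient: |∂Z/∂n| = 30 m / 552000 m = 5.43×10⁻⁵
On a pressure surface, geostrophic balance gives V_g = (g/f)|∂Z/∂n|:
V_g = 9.81 × 5.43×10⁻⁵ / 9.76×10⁻⁵ = 5.46 m/s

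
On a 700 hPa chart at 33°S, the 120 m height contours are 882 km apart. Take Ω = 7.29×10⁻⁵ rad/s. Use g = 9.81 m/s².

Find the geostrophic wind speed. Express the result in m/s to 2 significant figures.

17 m/s

Coriolis parameter at 33°S:
f = 2Ω sin φ = 2 × 7.29×10⁻⁵ × sin 33° = 7.94×10⁻⁵ s⁻¹
Height gradient: |∂Z/∂n| = 120 m / 882000 m = 1.36×10⁻⁴
On a pressure surface, geostrophic balance gives V_g = (g/f)|∂Z/∂n|:
V_g = 9.81 × 1.36×10⁻⁴ / 7.94×10⁻⁵ = 16.8 m/s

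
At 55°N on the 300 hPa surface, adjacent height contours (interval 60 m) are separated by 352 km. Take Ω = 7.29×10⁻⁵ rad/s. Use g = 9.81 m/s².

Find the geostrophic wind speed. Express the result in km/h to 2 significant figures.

Coriolis parameter at 55°N:
f = 2Ω sin φ = 2 × 7.29×10⁻⁵ × sin 55° = 1.19×10⁻⁴ s⁻¹
Height gradient: |∂Z/∂n| = 60 m / 352000 m = 1.70×10⁻⁴
On a pressure surface, geostrophic balance gives V_g = (g/f)|∂Z/∂n|:
V_g = 9.81 × 1.70×10⁻⁴ / 1.19×10⁻⁴ = 14.0 m/s
Converting: 14.0 m/s × 3.6 = 50 km/h

50 km/h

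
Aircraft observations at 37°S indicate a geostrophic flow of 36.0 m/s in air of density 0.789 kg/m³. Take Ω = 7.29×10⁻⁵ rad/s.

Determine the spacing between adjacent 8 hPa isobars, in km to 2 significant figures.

320 km

Coriolis parameter at 37°S:
f = 2Ω sin φ = 2 × 7.29×10⁻⁵ × sin 37° = 8.77×10⁻⁵ s⁻¹
Geostrophic balance rearranged: |∂P/∂n| = f ρ V_g
|∂P/∂n| = 8.77×10⁻⁵ × 0.789 × 36.0 = 2.49×10⁻³ Pa/m
Isobar spacing: Δn = ΔP/|∂P/∂n| = 800 Pa / 2.49×10⁻³ Pa/m = 320989 m ≈ 320 km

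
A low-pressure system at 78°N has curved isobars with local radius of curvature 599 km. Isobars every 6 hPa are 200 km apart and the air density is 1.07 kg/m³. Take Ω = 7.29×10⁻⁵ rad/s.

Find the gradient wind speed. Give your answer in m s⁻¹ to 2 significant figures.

16 m s⁻¹

Coriolis parameter at 78°N:
f = 2Ω sin φ = 2 × 7.29×10⁻⁵ × sin 78° = 1.43×10⁻⁴ s⁻¹
Pressure gradient: |∂P/∂n| = 600 Pa / 200000 m = 3.00×10⁻³ Pa/m
Geostrophic speed: V_g = |∂P/∂n|/(fρ) = 3.00×10⁻³/(1.43×10⁻⁴ × 1.07) = 19.7 m/s
Around a low, centrifugal force acts outward with Coriolis, so pressure-gradient force balances both:
(1/ρ)|∂P/∂n| = fV + V²/R  →  V² + fR·V − fR·V_g = 0
With fR = 1.43×10⁻⁴ × 599×10³ m = 85.4 m/s:
V = [−fR + √((fR)² + 4 fR V_g)]/2 = [−85.4 + √(85.4² + 4×85.4×19.7)]/2 = 16.5 m/s
Subgeostrophic (V < V_g = 19.7 m/s), as expected around a low.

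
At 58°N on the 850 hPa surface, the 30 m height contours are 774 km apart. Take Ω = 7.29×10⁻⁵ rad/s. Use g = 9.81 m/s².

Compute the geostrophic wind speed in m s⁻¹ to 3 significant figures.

3.08 m s⁻¹

Coriolis parameter at 58°N:
f = 2Ω sin φ = 2 × 7.29×10⁻⁵ × sin 58° = 1.24×10⁻⁴ s⁻¹
Height gradient: |∂Z/∂n| = 30 m / 774000 m = 3.88×10⁻⁵
On a pressure surface, geostrophic balance gives V_g = (g/f)|∂Z/∂n|:
V_g = 9.81 × 3.88×10⁻⁵ / 1.24×10⁻⁴ = 3.08 m/s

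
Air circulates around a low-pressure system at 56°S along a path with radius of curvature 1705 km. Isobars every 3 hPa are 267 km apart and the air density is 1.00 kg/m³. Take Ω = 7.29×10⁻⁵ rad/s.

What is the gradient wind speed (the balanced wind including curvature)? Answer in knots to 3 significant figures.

17.3 knots

Coriolis parameter at 56°S:
f = 2Ω sin φ = 2 × 7.29×10⁻⁵ × sin 56° = 1.21×10⁻⁴ s⁻¹
Pressure gradient: |∂P/∂n| = 300 Pa / 267000 m = 1.12×10⁻³ Pa/m
Geostrophic speed: V_g = |∂P/∂n|/(fρ) = 1.12×10⁻³/(1.21×10⁻⁴ × 1.00) = 9.30 m/s
Around a low, centrifugal force acts outward with Coriolis, so pressure-gradient force balances both:
(1/ρ)|∂P/∂n| = fV + V²/R  →  V² + fR·V − fR·V_g = 0
With fR = 1.21×10⁻⁴ × 1705×10³ m = 206 m/s:
V = [−fR + √((fR)² + 4 fR V_g)]/2 = [−206 + √(206² + 4×206×9.3)]/2 = 8.91 m/s
Subgeostrophic (V < V_g = 9.3 m/s), as expected around a low.
Converting: 8.91 m/s × 1.944 = 17.3 knots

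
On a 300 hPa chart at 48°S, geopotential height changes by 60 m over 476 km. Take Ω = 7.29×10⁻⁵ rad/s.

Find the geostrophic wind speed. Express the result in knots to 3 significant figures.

Coriolis parameter at 48°S:
f = 2Ω sin φ = 2 × 7.29×10⁻⁵ × sin 48° = 1.08×10⁻⁴ s⁻¹
Height gradient: |∂Z/∂n| = 60 m / 476000 m = 1.26×10⁻⁴
On a pressure surface, geostrophic balance gives V_g = (g/f)|∂Z/∂n|:
V_g = 9.81 × 1.26×10⁻⁴ / 1.08×10⁻⁴ = 11.4 m/s
Converting: 11.4 m/s × 1.944 = 22.2 knots

22.2 knots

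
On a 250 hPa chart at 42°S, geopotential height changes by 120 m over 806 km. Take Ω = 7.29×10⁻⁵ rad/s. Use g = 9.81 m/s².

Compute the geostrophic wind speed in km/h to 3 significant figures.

Coriolis parameter at 42°S:
f = 2Ω sin φ = 2 × 7.29×10⁻⁵ × sin 42° = 9.76×10⁻⁵ s⁻¹
Height gradient: |∂Z/∂n| = 120 m / 806000 m = 1.49×10⁻⁴
On a pressure surface, geostrophic balance gives V_g = (g/f)|∂Z/∂n|:
V_g = 9.81 × 1.49×10⁻⁴ / 9.76×10⁻⁵ = 15.0 m/s
Converting: 15.0 m/s × 3.6 = 53.9 km/h

53.9 km/h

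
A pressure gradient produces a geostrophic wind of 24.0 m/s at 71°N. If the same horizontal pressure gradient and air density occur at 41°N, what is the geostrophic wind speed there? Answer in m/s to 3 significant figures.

With the same pressure gradient and density, V_g ∝ 1/f ∝ 1/sin φ.
V₂ = V₁ · sin φ₁ / sin φ₂ = 24.0 × sin 71° / sin 41°
V₂ = 24.0 × 0.9455/0.6561 = 34.6 m/s

34.6 m/s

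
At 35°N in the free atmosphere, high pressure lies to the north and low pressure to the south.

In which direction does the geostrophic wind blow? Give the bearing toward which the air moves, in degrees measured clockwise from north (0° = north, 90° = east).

270°

The pressure-gradient force points toward the south (bearing 180°).
Geostrophic balance: in the Northern Hemisphere the Coriolis force deflects motion to the right, so the geostrophic wind blows 90° to the right of the pressure-gradient force (low pressure on the left).
Rotating 180° by 90° clockwise gives 270° — the wind blows toward the west.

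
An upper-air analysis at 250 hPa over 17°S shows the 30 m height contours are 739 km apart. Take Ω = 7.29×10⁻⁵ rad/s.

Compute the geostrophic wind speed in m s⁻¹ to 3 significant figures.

9.34 m s⁻¹

Coriolis parameter at 17°S:
f = 2Ω sin φ = 2 × 7.29×10⁻⁵ × sin 17° = 4.26×10⁻⁵ s⁻¹
Height gradient: |∂Z/∂n| = 30 m / 739000 m = 4.06×10⁻⁵
On a pressure surface, geostrophic balance gives V_g = (g/f)|∂Z/∂n|:
V_g = 9.81 × 4.06×10⁻⁵ / 4.26×10⁻⁵ = 9.34 m/s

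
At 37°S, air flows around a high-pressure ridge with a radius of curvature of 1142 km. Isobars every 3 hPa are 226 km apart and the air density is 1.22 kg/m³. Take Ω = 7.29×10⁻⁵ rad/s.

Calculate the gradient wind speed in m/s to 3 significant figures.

Coriolis parameter at 37°S:
f = 2Ω sin φ = 2 × 7.29×10⁻⁵ × sin 37° = 8.77×10⁻⁵ s⁻¹
Pressure gradient: |∂P/∂n| = 300 Pa / 226000 m = 1.33×10⁻³ Pa/m
Geostrophic speed: V_g = |∂P/∂n|/(fρ) = 1.33×10⁻³/(8.77×10⁻⁵ × 1.22) = 12.4 m/s
Around a high, pressure-gradient force acts outward with centrifugal, so Coriolis balances both:
fV = (1/ρ)|∂P/∂n| + V²/R  →  V² − fR·V + fR·V_g = 0
With fR = 8.77×10⁻⁵ × 1142×10³ m = 100 m/s:
V = [fR − √((fR)² − 4 fR V_g)]/2 = [100 − √(100² − 4×100×12.4)]/2 = 14.5 m/s
Supergeostrophic (V > V_g = 12.4 m/s), as expected around a high.

14.5 m/s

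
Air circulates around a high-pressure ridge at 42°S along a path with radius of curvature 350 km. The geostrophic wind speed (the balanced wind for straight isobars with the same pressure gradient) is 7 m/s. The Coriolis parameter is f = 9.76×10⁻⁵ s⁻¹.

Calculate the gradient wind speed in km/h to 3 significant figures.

35.4 km/h

Around a high, pressure-gradient force acts outward with centrifugal, so Coriolis balances both:
fV = (1/ρ)|∂P/∂n| + V²/R  →  V² − fR·V + fR·V_g = 0
With fR = 9.76×10⁻⁵ × 350×10³ m = 34.2 m/s:
V = [fR − √((fR)² − 4 fR V_g)]/2 = [34.2 − √(34.2² − 4×34.2×7)]/2 = 9.83 m/s
Supergeostrophic (V > V_g = 7 m/s), as expected around a high.
Converting: 9.83 m/s × 3.6 = 35.4 km/h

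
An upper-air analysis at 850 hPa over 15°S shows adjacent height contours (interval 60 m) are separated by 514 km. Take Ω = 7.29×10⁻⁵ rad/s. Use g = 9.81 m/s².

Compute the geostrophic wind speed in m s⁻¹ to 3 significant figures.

Coriolis parameter at 15°S:
f = 2Ω sin φ = 2 × 7.29×10⁻⁵ × sin 15° = 3.77×10⁻⁵ s⁻¹
Height gradient: |∂Z/∂n| = 60 m / 514000 m = 1.17×10⁻⁴
On a pressure surface, geostrophic balance gives V_g = (g/f)|∂Z/∂n|:
V_g = 9.81 × 1.17×10⁻⁴ / 3.77×10⁻⁵ = 30.3 m/s

30.3 m s⁻¹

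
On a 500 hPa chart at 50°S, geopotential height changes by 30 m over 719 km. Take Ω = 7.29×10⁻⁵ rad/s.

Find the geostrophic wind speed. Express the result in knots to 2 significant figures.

7.1 knots

Coriolis parameter at 50°S:
f = 2Ω sin φ = 2 × 7.29×10⁻⁵ × sin 50° = 1.12×10⁻⁴ s⁻¹
Height gradient: |∂Z/∂n| = 30 m / 719000 m = 4.17×10⁻⁵
On a pressure surface, geostrophic balance gives V_g = (g/f)|∂Z/∂n|:
V_g = 9.81 × 4.17×10⁻⁵ / 1.12×10⁻⁴ = 3.66 m/s
Converting: 3.66 m/s × 1.944 = 7.1 knots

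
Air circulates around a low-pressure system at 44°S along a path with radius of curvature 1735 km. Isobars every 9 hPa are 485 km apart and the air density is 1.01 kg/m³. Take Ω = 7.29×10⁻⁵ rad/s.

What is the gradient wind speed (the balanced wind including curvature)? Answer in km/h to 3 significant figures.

Coriolis parameter at 44°S:
f = 2Ω sin φ = 2 × 7.29×10⁻⁵ × sin 44° = 1.01×10⁻⁴ s⁻¹
Pressure gradient: |∂P/∂n| = 900 Pa / 485000 m = 1.86×10⁻³ Pa/m
Geostrophic speed: V_g = |∂P/∂n|/(fρ) = 1.86×10⁻³/(1.01×10⁻⁴ × 1.01) = 18.1 m/s
Around a low, centrifugal force acts outward with Coriolis, so pressure-gradient force balances both:
(1/ρ)|∂P/∂n| = fV + V²/R  →  V² + fR·V − fR·V_g = 0
With fR = 1.01×10⁻⁴ × 1735×10³ m = 176 m/s:
V = [−fR + √((fR)² + 4 fR V_g)]/2 = [−176 + √(176² + 4×176×18.1)]/2 = 16.6 m/s
Subgeostrophic (V < V_g = 18.1 m/s), as expected around a low.
Converting: 16.6 m/s × 3.6 = 59.7 km/h

59.7 km/h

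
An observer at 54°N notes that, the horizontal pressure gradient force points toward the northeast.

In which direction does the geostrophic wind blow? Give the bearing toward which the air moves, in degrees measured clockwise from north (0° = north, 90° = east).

The pressure-gradient force points toward the northeast (bearing 045°).
Geostrophic balance: in the Northern Hemisphere the Coriolis force deflects motion to the right, so the geostrophic wind blows 90° to the right of the pressure-gradient force (low pressure on the left).
Rotating 045° by 90° clockwise gives 135° — the wind blows toward the southeast.

135°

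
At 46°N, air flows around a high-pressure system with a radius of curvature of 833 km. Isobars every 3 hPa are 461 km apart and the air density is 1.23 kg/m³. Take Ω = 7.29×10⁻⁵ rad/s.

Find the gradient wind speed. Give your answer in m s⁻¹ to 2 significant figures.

Coriolis parameter at 46°N:
f = 2Ω sin φ = 2 × 7.29×10⁻⁵ × sin 46° = 1.05×10⁻⁴ s⁻¹
Pressure gradient: |∂P/∂n| = 300 Pa / 461000 m = 6.51×10⁻⁴ Pa/m
Geostrophic speed: V_g = |∂P/∂n|/(fρ) = 6.51×10⁻⁴/(1.05×10⁻⁴ × 1.23) = 5.04 m/s
Around a high, pressure-gradient force acts outward with centrifugal, so Coriolis balances both:
fV = (1/ρ)|∂P/∂n| + V²/R  →  V² − fR·V + fR·V_g = 0
With fR = 1.05×10⁻⁴ × 833×10³ m = 87.4 m/s:
V = [fR − √((fR)² − 4 fR V_g)]/2 = [87.4 − √(87.4² − 4×87.4×5.04)]/2 = 5.38 m/s
Supergeostrophic (V > V_g = 5.04 m/s), as expected around a high.

5.4 m s⁻¹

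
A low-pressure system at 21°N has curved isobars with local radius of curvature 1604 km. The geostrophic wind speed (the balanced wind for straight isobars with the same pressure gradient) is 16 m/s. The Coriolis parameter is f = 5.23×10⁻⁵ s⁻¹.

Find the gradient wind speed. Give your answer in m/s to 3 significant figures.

Around a low, centrifugal force acts outward with Coriolis, so pressure-gradient force balances both:
(1/ρ)|∂P/∂n| = fV + V²/R  →  V² + fR·V − fR·V_g = 0
With fR = 5.23×10⁻⁵ × 1604×10³ m = 83.9 m/s:
V = [−fR + √((fR)² + 4 fR V_g)]/2 = [−83.9 + √(83.9² + 4×83.9×16)]/2 = 13.7 m/s
Subgeostrophic (V < V_g = 16 m/s), as expected around a low.

13.7 m/s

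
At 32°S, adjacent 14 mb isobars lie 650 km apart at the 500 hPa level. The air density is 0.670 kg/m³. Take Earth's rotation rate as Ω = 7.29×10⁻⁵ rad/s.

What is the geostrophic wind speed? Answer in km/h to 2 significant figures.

150 km/h

Coriolis parameter at 32°S:
f = 2Ω sin φ = 2 × 7.29×10⁻⁵ × sin 32° = 7.73×10⁻⁵ s⁻¹
Pressure gradient: |∂P/∂n| = 1400 Pa / 650000 m = 2.15×10⁻³ Pa/m
Geostrophic balance (pressure-gradient force = Coriolis force):
V_g = (1/(fρ)) |∂P/∂n| = 2.15×10⁻³ / (7.73×10⁻⁵ × 0.670) = 41.6 m/s
Converting: 41.6 m/s × 3.6 = 150 km/h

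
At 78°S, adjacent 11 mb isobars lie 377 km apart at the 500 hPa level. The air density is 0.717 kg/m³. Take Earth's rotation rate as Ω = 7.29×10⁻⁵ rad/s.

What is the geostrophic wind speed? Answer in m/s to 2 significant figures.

29 m/s

Coriolis parameter at 78°S:
f = 2Ω sin φ = 2 × 7.29×10⁻⁵ × sin 78° = 1.43×10⁻⁴ s⁻¹
Pressure gradient: |∂P/∂n| = 1100 Pa / 377000 m = 2.92×10⁻³ Pa/m
Geostrophic balance (pressure-gradient force = Coriolis force):
V_g = (1/(fρ)) |∂P/∂n| = 2.92×10⁻³ / (1.43×10⁻⁴ × 0.717) = 28.5 m/s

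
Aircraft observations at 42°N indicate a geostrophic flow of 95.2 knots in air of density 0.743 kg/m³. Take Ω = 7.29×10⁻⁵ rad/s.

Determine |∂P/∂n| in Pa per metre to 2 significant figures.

Coriolis parameter at 42°N:
f = 2Ω sin φ = 2 × 7.29×10⁻⁵ × sin 42° = 9.76×10⁻⁵ s⁻¹
Wind speed in SI: 95.2 knots = 49.0 m/s
Geostrophic balance rearranged: |∂P/∂n| = f ρ V_g
|∂P/∂n| = 9.76×10⁻⁵ × 0.743 × 49.0 = 3.55×10⁻³ Pa/m

3.6×10⁻³ Pa/m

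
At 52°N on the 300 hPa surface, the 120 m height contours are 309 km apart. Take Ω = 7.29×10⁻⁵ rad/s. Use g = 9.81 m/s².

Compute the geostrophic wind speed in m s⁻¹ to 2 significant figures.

Coriolis parameter at 52°N:
f = 2Ω sin φ = 2 × 7.29×10⁻⁵ × sin 52° = 1.15×10⁻⁴ s⁻¹
Height gradient: |∂Z/∂n| = 120 m / 309000 m = 3.88×10⁻⁴
On a pressure surface, geostrophic balance gives V_g = (g/f)|∂Z/∂n|:
V_g = 9.81 × 3.88×10⁻⁴ / 1.15×10⁻⁴ = 33.2 m/s

33 m s⁻¹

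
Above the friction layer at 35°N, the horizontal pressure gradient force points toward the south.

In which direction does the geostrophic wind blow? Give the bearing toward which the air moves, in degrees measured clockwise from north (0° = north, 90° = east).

The pressure-gradient force points toward the south (bearing 180°).
Geostrophic balance: in the Northern Hemisphere the Coriolis force deflects motion to the right, so the geostrophic wind blows 90° to the right of the pressure-gradient force (low pressure on the left).
Rotating 180° by 90° clockwise gives 270° — the wind blows toward the west.

270°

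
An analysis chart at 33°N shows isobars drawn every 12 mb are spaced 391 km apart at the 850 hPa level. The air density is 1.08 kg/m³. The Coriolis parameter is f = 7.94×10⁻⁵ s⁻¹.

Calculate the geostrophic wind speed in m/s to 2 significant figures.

Pressure gradient: |∂P/∂n| = 1200 Pa / 391000 m = 3.07×10⁻³ Pa/m
Geostrophic balance (pressure-gradient force = Coriolis force):
V_g = (1/(fρ)) |∂P/∂n| = 3.07×10⁻³ / (7.94×10⁻⁵ × 1.08) = 35.8 m/s

36 m/s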